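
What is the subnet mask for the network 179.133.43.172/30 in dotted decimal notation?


/30 means 30 network bits, 2 host bits
Binary: 11111111111111111111111111111100
Mask: 255.255.255.252


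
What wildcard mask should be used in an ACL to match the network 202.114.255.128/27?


Subnet mask: 255.255.255.224
Wildcard = 255.255.255.255 - subnet mask
255 - 255 = 0
255 - 255 = 0
255 - 255 = 0
255 - 224 = 31
Wildcard: 0.0.0.31


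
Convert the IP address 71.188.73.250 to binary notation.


71 = 01000111
188 = 10111100
73 = 01001001
250 = 11111010
Binary: 01000111.10111100.01001001.11111010


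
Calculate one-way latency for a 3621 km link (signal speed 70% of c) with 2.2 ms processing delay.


Speed = 0.7 * 3e5 km/s = 210000 km/s
Propagation delay = 3621 / 210000 = 0.0172 s = 17.2429 ms
Processing delay = 2.2 ms
Total one-way latency = 19.4429 ms


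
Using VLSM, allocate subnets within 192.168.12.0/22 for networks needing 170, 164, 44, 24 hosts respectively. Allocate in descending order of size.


170 hosts -> /24 (254 usable): 192.168.12.0/24
164 hosts -> /24 (254 usable): 192.168.13.0/24
44 hosts -> /26 (62 usable): 192.168.14.0/26
24 hosts -> /27 (30 usable): 192.168.14.64/27
Allocation: 192.168.12.0/24 (170 hosts, 254 usable); 192.168.13.0/24 (164 hosts, 254 usable); 192.168.14.0/26 (44 hosts, 62 usable); 192.168.14.64/27 (24 hosts, 30 usable)


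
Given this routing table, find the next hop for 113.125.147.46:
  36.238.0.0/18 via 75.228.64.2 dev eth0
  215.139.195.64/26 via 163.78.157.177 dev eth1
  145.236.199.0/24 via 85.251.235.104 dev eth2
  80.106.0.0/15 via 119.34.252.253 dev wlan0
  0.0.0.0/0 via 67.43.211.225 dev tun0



Longest prefix match for 113.125.147.46:
  /18 36.238.0.0: no
  /26 215.139.195.64: no
  /24 145.236.199.0: no
  /15 80.106.0.0: no
  /0 0.0.0.0: MATCH
Selected: next-hop 67.43.211.225 via tun0 (matched /0)


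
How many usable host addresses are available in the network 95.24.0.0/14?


Host bits = 32 - 14 = 18
Total addresses = 2^18 = 262144
Usable = total - 2 (network and broadcast)
Usable hosts: 262142


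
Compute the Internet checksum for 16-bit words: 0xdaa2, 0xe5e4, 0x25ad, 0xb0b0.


Sum all words (with carry folding):
+ 0xdaa2 = 0xdaa2
+ 0xe5e4 = 0xc087
+ 0x25ad = 0xe634
+ 0xb0b0 = 0x96e5
One's complement: ~0x96e5
Checksum = 0x691a


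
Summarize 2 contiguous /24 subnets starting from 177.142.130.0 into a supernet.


Original prefix: /24
Number of subnets: 2 = 2^1
New prefix = 24 - 1 = 23
Supernet: 177.142.130.0/23


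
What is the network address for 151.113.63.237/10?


IP:   10010111.01110001.00111111.11101101
Mask: 11111111.11000000.00000000.00000000
AND operation:
Net:  10010111.01000000.00000000.00000000
Network: 151.64.0.0/10


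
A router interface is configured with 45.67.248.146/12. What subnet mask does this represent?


/12 means 12 network bits, 20 host bits
Binary: 11111111111100000000000000000000
Mask: 255.240.0.0


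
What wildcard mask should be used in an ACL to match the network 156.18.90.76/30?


Subnet mask: 255.255.255.252
Wildcard = 255.255.255.255 - subnet mask
255 - 255 = 0
255 - 255 = 0
255 - 255 = 0
255 - 252 = 3
Wildcard: 0.0.0.3


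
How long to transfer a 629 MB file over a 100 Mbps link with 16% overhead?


Effective throughput = 100 * (1 - 16/100) = 84 Mbps
File size in Mb = 629 * 8 = 5032 Mb
Time = 5032 / 84
Time = 59.9048 seconds


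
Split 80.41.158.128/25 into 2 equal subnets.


New prefix = 25 + 1 = 26
Each subnet has 64 addresses
  80.41.158.128/26
  80.41.158.192/26
Subnets: 80.41.158.128/26, 80.41.158.192/26


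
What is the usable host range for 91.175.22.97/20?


Network: 91.175.16.0
Broadcast: 91.175.31.255
First usable = network + 1
Last usable = broadcast - 1
Range: 91.175.16.1 to 91.175.31.254


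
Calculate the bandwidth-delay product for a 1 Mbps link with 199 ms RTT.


BDP = bandwidth * RTT
= 1 Mbps * 199 ms
= 1 * 1e6 * 199 / 1000 bits
= 199000 bits
= 24875 bytes
= 24.292 KB
BDP = 199000 bits (24875 bytes)


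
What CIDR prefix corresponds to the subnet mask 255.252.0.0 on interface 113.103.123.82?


Binary: 11111111.11111100.00000000.00000000
Count leading 1s
Prefix: /14


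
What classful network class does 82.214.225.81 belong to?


First octet: 82
Binary: 01010010
0xxxxxxx -> Class A (1-126)
Class A, default mask 255.0.0.0 (/8)


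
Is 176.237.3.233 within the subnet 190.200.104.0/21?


Subnet network: 190.200.104.0
Test IP AND mask: 176.237.0.0
No, 176.237.3.233 is not in 190.200.104.0/21


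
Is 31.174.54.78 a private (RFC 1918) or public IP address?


RFC 1918 private ranges:
  10.0.0.0/8 (10.0.0.0 - 10.255.255.255)
  172.16.0.0/12 (172.16.0.0 - 172.31.255.255)
  192.168.0.0/16 (192.168.0.0 - 192.168.255.255)
Public (not in any RFC 1918 range)


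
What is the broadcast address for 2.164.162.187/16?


Network: 2.164.0.0/16
Host bits = 16
Set all host bits to 1:
Broadcast: 2.164.255.255


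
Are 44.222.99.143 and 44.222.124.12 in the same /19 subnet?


Mask: 255.255.224.0
44.222.99.143 AND mask = 44.222.96.0
44.222.124.12 AND mask = 44.222.96.0
Yes, same subnet (44.222.96.0)


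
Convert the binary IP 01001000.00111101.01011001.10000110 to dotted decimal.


01001000 = 72
00111101 = 61
01011001 = 89
10000110 = 134
IP: 72.61.89.134


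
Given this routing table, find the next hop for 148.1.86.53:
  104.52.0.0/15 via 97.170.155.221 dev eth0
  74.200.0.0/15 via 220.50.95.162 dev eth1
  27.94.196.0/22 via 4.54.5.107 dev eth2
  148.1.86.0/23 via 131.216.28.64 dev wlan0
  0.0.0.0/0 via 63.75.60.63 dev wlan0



Longest prefix match for 148.1.86.53:
  /15 104.52.0.0: no
  /15 74.200.0.0: no
  /22 27.94.196.0: no
  /23 148.1.86.0: MATCH
  /0 0.0.0.0: MATCH
Selected: next-hop 131.216.28.64 via wlan0 (matched /23)


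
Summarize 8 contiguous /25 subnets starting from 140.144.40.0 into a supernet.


Original prefix: /25
Number of subnets: 8 = 2^3
New prefix = 25 - 3 = 22
Supernet: 140.144.40.0/22


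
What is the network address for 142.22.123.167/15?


IP:   10001110.00010110.01111011.10100111
Mask: 11111111.11111110.00000000.00000000
AND operation:
Net:  10001110.00010110.00000000.00000000
Network: 142.22.0.0/15


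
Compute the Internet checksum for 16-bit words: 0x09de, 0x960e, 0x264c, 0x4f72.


Sum all words (with carry folding):
+ 0x09de = 0x09de
+ 0x960e = 0x9fec
+ 0x264c = 0xc638
+ 0x4f72 = 0x15ab
One's complement: ~0x15ab
Checksum = 0xea54


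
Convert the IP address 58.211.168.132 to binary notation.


58 = 00111010
211 = 11010011
168 = 10101000
132 = 10000100
Binary: 00111010.11010011.10101000.10000100


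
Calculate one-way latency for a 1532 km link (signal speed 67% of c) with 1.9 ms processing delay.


Speed = 0.67 * 3e5 km/s = 201000 km/s
Propagation delay = 1532 / 201000 = 0.0076 s = 7.6219 ms
Processing delay = 1.9 ms
Total one-way latency = 9.5219 ms


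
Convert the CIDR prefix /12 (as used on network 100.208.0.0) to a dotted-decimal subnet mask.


/12 means 12 network bits, 20 host bits
Binary: 11111111111100000000000000000000
Mask: 255.240.0.0


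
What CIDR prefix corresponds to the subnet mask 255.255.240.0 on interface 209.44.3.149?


Binary: 11111111.11111111.11110000.00000000
Count leading 1s
Prefix: /20


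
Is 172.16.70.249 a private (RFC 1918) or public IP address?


RFC 1918 private ranges:
  10.0.0.0/8 (10.0.0.0 - 10.255.255.255)
  172.16.0.0/12 (172.16.0.0 - 172.31.255.255)
  192.168.0.0/16 (192.168.0.0 - 192.168.255.255)
Private (in 172.16.0.0/12)


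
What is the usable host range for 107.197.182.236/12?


Network: 107.192.0.0
Broadcast: 107.207.255.255
First usable = network + 1
Last usable = broadcast - 1
Range: 107.192.0.1 to 107.207.255.254


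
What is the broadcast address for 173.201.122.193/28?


Network: 173.201.122.192/28
Host bits = 4
Set all host bits to 1:
Broadcast: 173.201.122.207


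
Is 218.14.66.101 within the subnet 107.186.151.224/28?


Subnet network: 107.186.151.224
Test IP AND mask: 218.14.66.96
No, 218.14.66.101 is not in 107.186.151.224/28


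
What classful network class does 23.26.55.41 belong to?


First octet: 23
Binary: 00010111
0xxxxxxx -> Class A (1-126)
Class A, default mask 255.0.0.0 (/8)


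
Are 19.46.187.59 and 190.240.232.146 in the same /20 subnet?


Mask: 255.255.240.0
19.46.187.59 AND mask = 19.46.176.0
190.240.232.146 AND mask = 190.240.224.0
No, different subnets (19.46.176.0 vs 190.240.224.0)


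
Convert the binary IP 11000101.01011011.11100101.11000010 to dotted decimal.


11000101 = 197
01011011 = 91
11100101 = 229
11000010 = 194
IP: 197.91.229.194


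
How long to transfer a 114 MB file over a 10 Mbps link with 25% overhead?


Effective throughput = 10 * (1 - 25/100) = 7.5 Mbps
File size in Mb = 114 * 8 = 912 Mb
Time = 912 / 7.5
Time = 121.6 seconds


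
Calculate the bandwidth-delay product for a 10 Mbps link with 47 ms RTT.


BDP = bandwidth * RTT
= 10 Mbps * 47 ms
= 10 * 1e6 * 47 / 1000 bits
= 470000 bits
= 58750 bytes
= 57.373 KB
BDP = 470000 bits (58750 bytes)


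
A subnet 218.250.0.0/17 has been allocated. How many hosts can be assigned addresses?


Host bits = 32 - 17 = 15
Total addresses = 2^15 = 32768
Usable = total - 2 (network and broadcast)
Usable hosts: 32766


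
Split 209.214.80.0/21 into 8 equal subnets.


New prefix = 21 + 3 = 24
Each subnet has 256 addresses
  209.214.80.0/24
  209.214.81.0/24
  209.214.82.0/24
  209.214.83.0/24
  209.214.84.0/24
  209.214.85.0/24
  209.214.86.0/24
  209.214.87.0/24
Subnets: 209.214.80.0/24, 209.214.81.0/24, 209.214.82.0/24, 209.214.83.0/24, 209.214.84.0/24, 209.214.85.0/24, 209.214.86.0/24, 209.214.87.0/24


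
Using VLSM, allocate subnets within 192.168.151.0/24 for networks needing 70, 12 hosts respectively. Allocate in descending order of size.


70 hosts -> /25 (126 usable): 192.168.151.0/25
12 hosts -> /28 (14 usable): 192.168.151.128/28
Allocation: 192.168.151.0/25 (70 hosts, 126 usable); 192.168.151.128/28 (12 hosts, 14 usable)


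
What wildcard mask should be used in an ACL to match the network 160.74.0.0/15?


Subnet mask: 255.254.0.0
Wildcard = 255.255.255.255 - subnet mask
255 - 255 = 0
255 - 254 = 1
255 - 0 = 255
255 - 0 = 255
Wildcard: 0.1.255.255


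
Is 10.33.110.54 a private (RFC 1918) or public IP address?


RFC 1918 private ranges:
  10.0.0.0/8 (10.0.0.0 - 10.255.255.255)
  172.16.0.0/12 (172.16.0.0 - 172.31.255.255)
  192.168.0.0/16 (192.168.0.0 - 192.168.255.255)
Private (in 10.0.0.0/8)


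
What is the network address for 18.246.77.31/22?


IP:   00010010.11110110.01001101.00011111
Mask: 11111111.11111111.11111100.00000000
AND operation:
Net:  00010010.11110110.01001100.00000000
Network: 18.246.76.0/22


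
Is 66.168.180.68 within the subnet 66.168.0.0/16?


Subnet network: 66.168.0.0
Test IP AND mask: 66.168.0.0
Yes, 66.168.180.68 is in 66.168.0.0/16


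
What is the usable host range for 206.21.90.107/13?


Network: 206.16.0.0
Broadcast: 206.23.255.255
First usable = network + 1
Last usable = broadcast - 1
Range: 206.16.0.1 to 206.23.255.254


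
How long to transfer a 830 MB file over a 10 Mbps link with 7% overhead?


Effective throughput = 10 * (1 - 7/100) = 9.3 Mbps
File size in Mb = 830 * 8 = 6640 Mb
Time = 6640 / 9.3
Time = 713.9785 seconds


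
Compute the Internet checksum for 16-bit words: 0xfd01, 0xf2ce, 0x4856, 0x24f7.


Sum all words (with carry folding):
+ 0xfd01 = 0xfd01
+ 0xf2ce = 0xefd0
+ 0x4856 = 0x3827
+ 0x24f7 = 0x5d1e
One's complement: ~0x5d1e
Checksum = 0xa2e1


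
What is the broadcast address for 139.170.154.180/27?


Network: 139.170.154.160/27
Host bits = 5
Set all host bits to 1:
Broadcast: 139.170.154.191


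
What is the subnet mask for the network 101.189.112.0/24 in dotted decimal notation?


/24 means 24 network bits, 8 host bits
Binary: 11111111111111111111111100000000
Mask: 255.255.255.0


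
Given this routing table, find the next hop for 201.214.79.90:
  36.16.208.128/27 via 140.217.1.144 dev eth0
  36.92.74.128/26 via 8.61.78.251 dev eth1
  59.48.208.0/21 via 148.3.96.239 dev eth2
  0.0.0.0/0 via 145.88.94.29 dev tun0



Longest prefix match for 201.214.79.90:
  /27 36.16.208.128: no
  /26 36.92.74.128: no
  /21 59.48.208.0: no
  /0 0.0.0.0: MATCH
Selected: next-hop 145.88.94.29 via tun0 (matched /0)


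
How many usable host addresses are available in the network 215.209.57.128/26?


Host bits = 32 - 26 = 6
Total addresses = 2^6 = 64
Usable = total - 2 (network and broadcast)
Usable hosts: 62


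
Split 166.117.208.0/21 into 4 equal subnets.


New prefix = 21 + 2 = 23
Each subnet has 512 addresses
  166.117.208.0/23
  166.117.210.0/23
  166.117.212.0/23
  166.117.214.0/23
Subnets: 166.117.208.0/23, 166.117.210.0/23, 166.117.212.0/23, 166.117.214.0/23


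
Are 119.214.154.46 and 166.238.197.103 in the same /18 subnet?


Mask: 255.255.192.0
119.214.154.46 AND mask = 119.214.128.0
166.238.197.103 AND mask = 166.238.192.0
No, different subnets (119.214.128.0 vs 166.238.192.0)


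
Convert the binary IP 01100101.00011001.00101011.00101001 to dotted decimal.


01100101 = 101
00011001 = 25
00101011 = 43
00101001 = 41
IP: 101.25.43.41


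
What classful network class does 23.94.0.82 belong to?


First octet: 23
Binary: 00010111
0xxxxxxx -> Class A (1-126)
Class A, default mask 255.0.0.0 (/8)


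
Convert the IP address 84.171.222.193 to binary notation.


84 = 01010100
171 = 10101011
222 = 11011110
193 = 11000001
Binary: 01010100.10101011.11011110.11000001


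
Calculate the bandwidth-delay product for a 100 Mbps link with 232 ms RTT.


BDP = bandwidth * RTT
= 100 Mbps * 232 ms
= 100 * 1e6 * 232 / 1000 bits
= 23200000 bits
= 2900000 bytes
= 2832.0312 KB
BDP = 23200000 bits (2900000 bytes)


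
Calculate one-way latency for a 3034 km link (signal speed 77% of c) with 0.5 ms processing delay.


Speed = 0.77 * 3e5 km/s = 231000 km/s
Propagation delay = 3034 / 231000 = 0.0131 s = 13.1342 ms
Processing delay = 0.5 ms
Total one-way latency = 13.6342 ms


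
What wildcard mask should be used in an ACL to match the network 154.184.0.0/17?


Subnet mask: 255.255.128.0
Wildcard = 255.255.255.255 - subnet mask
255 - 255 = 0
255 - 255 = 0
255 - 128 = 127
255 - 0 = 255
Wildcard: 0.0.127.255


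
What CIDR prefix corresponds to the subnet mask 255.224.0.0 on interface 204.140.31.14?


Binary: 11111111.11100000.00000000.00000000
Count leading 1s
Prefix: /11


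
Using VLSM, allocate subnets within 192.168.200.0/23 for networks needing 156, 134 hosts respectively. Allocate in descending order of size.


156 hosts -> /24 (254 usable): 192.168.200.0/24
134 hosts -> /24 (254 usable): 192.168.201.0/24
Allocation: 192.168.200.0/24 (156 hosts, 254 usable); 192.168.201.0/24 (134 hosts, 254 usable)


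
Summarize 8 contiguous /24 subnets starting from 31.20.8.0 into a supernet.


Original prefix: /24
Number of subnets: 8 = 2^3
New prefix = 24 - 3 = 21
Supernet: 31.20.8.0/21


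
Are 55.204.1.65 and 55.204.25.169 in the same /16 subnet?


Mask: 255.255.0.0
55.204.1.65 AND mask = 55.204.0.0
55.204.25.169 AND mask = 55.204.0.0
Yes, same subnet (55.204.0.0)


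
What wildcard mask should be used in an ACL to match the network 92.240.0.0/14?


Subnet mask: 255.252.0.0
Wildcard = 255.255.255.255 - subnet mask
255 - 255 = 0
255 - 252 = 3
255 - 0 = 255
255 - 0 = 255
Wildcard: 0.3.255.255


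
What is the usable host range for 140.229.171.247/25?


Network: 140.229.171.128
Broadcast: 140.229.171.255
First usable = network + 1
Last usable = broadcast - 1
Range: 140.229.171.129 to 140.229.171.254


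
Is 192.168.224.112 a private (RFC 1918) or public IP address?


RFC 1918 private ranges:
  10.0.0.0/8 (10.0.0.0 - 10.255.255.255)
  172.16.0.0/12 (172.16.0.0 - 172.31.255.255)
  192.168.0.0/16 (192.168.0.0 - 192.168.255.255)
Private (in 192.168.0.0/16)


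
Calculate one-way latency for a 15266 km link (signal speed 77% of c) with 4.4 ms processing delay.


Speed = 0.77 * 3e5 km/s = 231000 km/s
Propagation delay = 15266 / 231000 = 0.0661 s = 66.0866 ms
Processing delay = 4.4 ms
Total one-way latency = 70.4866 ms


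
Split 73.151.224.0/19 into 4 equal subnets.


New prefix = 19 + 2 = 21
Each subnet has 2048 addresses
  73.151.224.0/21
  73.151.232.0/21
  73.151.240.0/21
  73.151.248.0/21
Subnets: 73.151.224.0/21, 73.151.232.0/21, 73.151.240.0/21, 73.151.248.0/21


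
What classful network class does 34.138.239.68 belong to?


First octet: 34
Binary: 00100010
0xxxxxxx -> Class A (1-126)
Class A, default mask 255.0.0.0 (/8)


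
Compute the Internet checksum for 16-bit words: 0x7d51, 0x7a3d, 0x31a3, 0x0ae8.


Sum all words (with carry folding):
+ 0x7d51 = 0x7d51
+ 0x7a3d = 0xf78e
+ 0x31a3 = 0x2932
+ 0x0ae8 = 0x341a
One's complement: ~0x341a
Checksum = 0xcbe5


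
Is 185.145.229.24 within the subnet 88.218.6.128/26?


Subnet network: 88.218.6.128
Test IP AND mask: 185.145.229.0
No, 185.145.229.24 is not in 88.218.6.128/26


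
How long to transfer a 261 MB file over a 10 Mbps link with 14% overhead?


Effective throughput = 10 * (1 - 14/100) = 8.6 Mbps
File size in Mb = 261 * 8 = 2088 Mb
Time = 2088 / 8.6
Time = 242.7907 seconds


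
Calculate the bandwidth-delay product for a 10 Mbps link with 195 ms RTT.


BDP = bandwidth * RTT
= 10 Mbps * 195 ms
= 10 * 1e6 * 195 / 1000 bits
= 1950000 bits
= 243750 bytes
= 238.0371 KB
BDP = 1950000 bits (243750 bytes)


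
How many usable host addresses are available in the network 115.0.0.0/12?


Host bits = 32 - 12 = 20
Total addresses = 2^20 = 1048576
Usable = total - 2 (network and broadcast)
Usable hosts: 1048574


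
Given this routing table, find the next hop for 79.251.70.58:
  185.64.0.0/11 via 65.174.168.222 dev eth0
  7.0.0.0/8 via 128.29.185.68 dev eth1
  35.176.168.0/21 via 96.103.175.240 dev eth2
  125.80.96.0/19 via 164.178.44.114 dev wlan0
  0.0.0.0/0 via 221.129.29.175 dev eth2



Longest prefix match for 79.251.70.58:
  /11 185.64.0.0: no
  /8 7.0.0.0: no
  /21 35.176.168.0: no
  /19 125.80.96.0: no
  /0 0.0.0.0: MATCH
Selected: next-hop 221.129.29.175 via eth2 (matched /0)


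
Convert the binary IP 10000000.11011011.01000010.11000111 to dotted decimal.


10000000 = 128
11011011 = 219
01000010 = 66
11000111 = 199
IP: 128.219.66.199


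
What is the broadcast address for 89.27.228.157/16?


Network: 89.27.0.0/16
Host bits = 16
Set all host bits to 1:
Broadcast: 89.27.255.255


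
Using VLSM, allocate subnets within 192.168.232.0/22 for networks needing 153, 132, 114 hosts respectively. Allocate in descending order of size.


153 hosts -> /24 (254 usable): 192.168.232.0/24
132 hosts -> /24 (254 usable): 192.168.233.0/24
114 hosts -> /25 (126 usable): 192.168.234.0/25
Allocation: 192.168.232.0/24 (153 hosts, 254 usable); 192.168.233.0/24 (132 hosts, 254 usable); 192.168.234.0/25 (114 hosts, 126 usable)


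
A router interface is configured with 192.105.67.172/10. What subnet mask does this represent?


/10 means 10 network bits, 22 host bits
Binary: 11111111110000000000000000000000
Mask: 255.192.0.0


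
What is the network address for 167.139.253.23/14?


IP:   10100111.10001011.11111101.00010111
Mask: 11111111.11111100.00000000.00000000
AND operation:
Net:  10100111.10001000.00000000.00000000
Network: 167.136.0.0/14


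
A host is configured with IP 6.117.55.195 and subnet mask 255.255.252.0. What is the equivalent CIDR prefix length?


Binary: 11111111.11111111.11111100.00000000
Count leading 1s
Prefix: /22


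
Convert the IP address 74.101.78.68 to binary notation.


74 = 01001010
101 = 01100101
78 = 01001110
68 = 01000100
Binary: 01001010.01100101.01001110.01000100


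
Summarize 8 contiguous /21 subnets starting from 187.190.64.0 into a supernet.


Original prefix: /21
Number of subnets: 8 = 2^3
New prefix = 21 - 3 = 18
Supernet: 187.190.64.0/18


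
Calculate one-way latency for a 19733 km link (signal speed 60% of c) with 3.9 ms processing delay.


Speed = 0.6 * 3e5 km/s = 180000 km/s
Propagation delay = 19733 / 180000 = 0.1096 s = 109.6278 ms
Processing delay = 3.9 ms
Total one-way latency = 113.5278 ms


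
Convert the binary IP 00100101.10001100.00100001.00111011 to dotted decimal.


00100101 = 37
10001100 = 140
00100001 = 33
00111011 = 59
IP: 37.140.33.59


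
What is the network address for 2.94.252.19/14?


IP:   00000010.01011110.11111100.00010011
Mask: 11111111.11111100.00000000.00000000
AND operation:
Net:  00000010.01011100.00000000.00000000
Network: 2.92.0.0/14


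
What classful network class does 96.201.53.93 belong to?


First octet: 96
Binary: 01100000
0xxxxxxx -> Class A (1-126)
Class A, default mask 255.0.0.0 (/8)


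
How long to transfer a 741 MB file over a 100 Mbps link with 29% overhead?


Effective throughput = 100 * (1 - 29/100) = 71 Mbps
File size in Mb = 741 * 8 = 5928 Mb
Time = 5928 / 71
Time = 83.493 seconds


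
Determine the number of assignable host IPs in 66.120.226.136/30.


Host bits = 32 - 30 = 2
Total addresses = 2^2 = 4
Usable = total - 2 (network and broadcast)
Usable hosts: 2


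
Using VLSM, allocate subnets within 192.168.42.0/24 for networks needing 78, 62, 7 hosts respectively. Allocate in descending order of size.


78 hosts -> /25 (126 usable): 192.168.42.0/25
62 hosts -> /26 (62 usable): 192.168.42.128/26
7 hosts -> /28 (14 usable): 192.168.42.192/28
Allocation: 192.168.42.0/25 (78 hosts, 126 usable); 192.168.42.128/26 (62 hosts, 62 usable); 192.168.42.192/28 (7 hosts, 14 usable)


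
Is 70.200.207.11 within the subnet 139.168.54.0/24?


Subnet network: 139.168.54.0
Test IP AND mask: 70.200.207.0
No, 70.200.207.11 is not in 139.168.54.0/24


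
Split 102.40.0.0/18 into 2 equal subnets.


New prefix = 18 + 1 = 19
Each subnet has 8192 addresses
  102.40.0.0/19
  102.40.32.0/19
Subnets: 102.40.0.0/19, 102.40.32.0/19


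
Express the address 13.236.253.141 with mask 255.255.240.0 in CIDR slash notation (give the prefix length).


Binary: 11111111.11111111.11110000.00000000
Count leading 1s
Prefix: /20


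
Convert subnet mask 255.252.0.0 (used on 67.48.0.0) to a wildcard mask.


Subnet mask: 255.252.0.0
Wildcard = 255.255.255.255 - subnet mask
255 - 255 = 0
255 - 252 = 3
255 - 0 = 255
255 - 0 = 255
Wildcard: 0.3.255.255


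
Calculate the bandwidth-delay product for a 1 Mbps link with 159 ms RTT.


BDP = bandwidth * RTT
= 1 Mbps * 159 ms
= 1 * 1e6 * 159 / 1000 bits
= 159000 bits
= 19875 bytes
= 19.4092 KB
BDP = 159000 bits (19875 bytes)


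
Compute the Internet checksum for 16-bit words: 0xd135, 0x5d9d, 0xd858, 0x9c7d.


Sum all words (with carry folding):
+ 0xd135 = 0xd135
+ 0x5d9d = 0x2ed3
+ 0xd858 = 0x072c
+ 0x9c7d = 0xa3a9
One's complement: ~0xa3a9
Checksum = 0x5c56


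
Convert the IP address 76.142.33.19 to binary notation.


76 = 01001100
142 = 10001110
33 = 00100001
19 = 00010011
Binary: 01001100.10001110.00100001.00010011


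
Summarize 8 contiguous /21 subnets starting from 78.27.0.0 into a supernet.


Original prefix: /21
Number of subnets: 8 = 2^3
New prefix = 21 - 3 = 18
Supernet: 78.27.0.0/18


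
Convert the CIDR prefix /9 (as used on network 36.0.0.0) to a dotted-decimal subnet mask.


/9 means 9 network bits, 23 host bits
Binary: 11111111100000000000000000000000
Mask: 255.128.0.0


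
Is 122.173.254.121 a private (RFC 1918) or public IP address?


RFC 1918 private ranges:
  10.0.0.0/8 (10.0.0.0 - 10.255.255.255)
  172.16.0.0/12 (172.16.0.0 - 172.31.255.255)
  192.168.0.0/16 (192.168.0.0 - 192.168.255.255)
Public (not in any RFC 1918 range)


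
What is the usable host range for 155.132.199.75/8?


Network: 155.0.0.0
Broadcast: 155.255.255.255
First usable = network + 1
Last usable = broadcast - 1
Range: 155.0.0.1 to 155.255.255.254


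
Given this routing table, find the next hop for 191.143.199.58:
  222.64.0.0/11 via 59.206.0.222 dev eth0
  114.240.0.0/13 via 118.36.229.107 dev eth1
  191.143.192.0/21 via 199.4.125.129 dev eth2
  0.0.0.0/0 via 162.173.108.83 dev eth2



Longest prefix match for 191.143.199.58:
  /11 222.64.0.0: no
  /13 114.240.0.0: no
  /21 191.143.192.0: MATCH
  /0 0.0.0.0: MATCH
Selected: next-hop 199.4.125.129 via eth2 (matched /21)


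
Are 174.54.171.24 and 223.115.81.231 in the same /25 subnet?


Mask: 255.255.255.128
174.54.171.24 AND mask = 174.54.171.0
223.115.81.231 AND mask = 223.115.81.128
No, different subnets (174.54.171.0 vs 223.115.81.128)


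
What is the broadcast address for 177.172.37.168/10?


Network: 177.128.0.0/10
Host bits = 22
Set all host bits to 1:
Broadcast: 177.191.255.255


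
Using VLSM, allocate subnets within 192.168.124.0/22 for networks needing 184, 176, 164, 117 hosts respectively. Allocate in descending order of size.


184 hosts -> /24 (254 usable): 192.168.124.0/24
176 hosts -> /24 (254 usable): 192.168.125.0/24
164 hosts -> /24 (254 usable): 192.168.126.0/24
117 hosts -> /25 (126 usable): 192.168.127.0/25
Allocation: 192.168.124.0/24 (184 hosts, 254 usable); 192.168.125.0/24 (176 hosts, 254 usable); 192.168.126.0/24 (164 hosts, 254 usable); 192.168.127.0/25 (117 hosts, 126 usable)


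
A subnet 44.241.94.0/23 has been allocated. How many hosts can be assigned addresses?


Host bits = 32 - 23 = 9
Total addresses = 2^9 = 512
Usable = total - 2 (network and broadcast)
Usable hosts: 510


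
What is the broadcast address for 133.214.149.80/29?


Network: 133.214.149.80/29
Host bits = 3
Set all host bits to 1:
Broadcast: 133.214.149.87


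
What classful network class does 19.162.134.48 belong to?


First octet: 19
Binary: 00010011
0xxxxxxx -> Class A (1-126)
Class A, default mask 255.0.0.0 (/8)


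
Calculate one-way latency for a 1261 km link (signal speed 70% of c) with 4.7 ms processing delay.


Speed = 0.7 * 3e5 km/s = 210000 km/s
Propagation delay = 1261 / 210000 = 0.006 s = 6.0048 ms
Processing delay = 4.7 ms
Total one-way latency = 10.7048 ms


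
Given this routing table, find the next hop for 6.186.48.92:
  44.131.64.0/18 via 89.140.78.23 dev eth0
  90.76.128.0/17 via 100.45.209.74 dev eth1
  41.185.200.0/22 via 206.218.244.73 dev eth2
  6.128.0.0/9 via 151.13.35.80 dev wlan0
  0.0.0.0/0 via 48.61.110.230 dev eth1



Longest prefix match for 6.186.48.92:
  /18 44.131.64.0: no
  /17 90.76.128.0: no
  /22 41.185.200.0: no
  /9 6.128.0.0: MATCH
  /0 0.0.0.0: MATCH
Selected: next-hop 151.13.35.80 via wlan0 (matched /9)


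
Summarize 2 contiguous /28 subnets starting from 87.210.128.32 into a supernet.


Original prefix: /28
Number of subnets: 2 = 2^1
New prefix = 28 - 1 = 27
Supernet: 87.210.128.32/27


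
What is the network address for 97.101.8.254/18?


IP:   01100001.01100101.00001000.11111110
Mask: 11111111.11111111.11000000.00000000
AND operation:
Net:  01100001.01100101.00000000.00000000
Network: 97.101.0.0/18


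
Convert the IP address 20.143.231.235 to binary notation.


20 = 00010100
143 = 10001111
231 = 11100111
235 = 11101011
Binary: 00010100.10001111.11100111.11101011


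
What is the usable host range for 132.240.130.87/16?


Network: 132.240.0.0
Broadcast: 132.240.255.255
First usable = network + 1
Last usable = broadcast - 1
Range: 132.240.0.1 to 132.240.255.254


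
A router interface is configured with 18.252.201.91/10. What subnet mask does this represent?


/10 means 10 network bits, 22 host bits
Binary: 11111111110000000000000000000000
Mask: 255.192.0.0


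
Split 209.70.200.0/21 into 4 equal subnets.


New prefix = 21 + 2 = 23
Each subnet has 512 addresses
  209.70.200.0/23
  209.70.202.0/23
  209.70.204.0/23
  209.70.206.0/23
Subnets: 209.70.200.0/23, 209.70.202.0/23, 209.70.204.0/23, 209.70.206.0/23


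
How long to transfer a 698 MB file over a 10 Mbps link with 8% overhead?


Effective throughput = 10 * (1 - 8/100) = 9.2 Mbps
File size in Mb = 698 * 8 = 5584 Mb
Time = 5584 / 9.2
Time = 606.9565 seconds


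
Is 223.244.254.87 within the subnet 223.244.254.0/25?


Subnet network: 223.244.254.0
Test IP AND mask: 223.244.254.0
Yes, 223.244.254.87 is in 223.244.254.0/25


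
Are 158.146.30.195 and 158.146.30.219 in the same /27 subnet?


Mask: 255.255.255.224
158.146.30.195 AND mask = 158.146.30.192
158.146.30.219 AND mask = 158.146.30.192
Yes, same subnet (158.146.30.192)


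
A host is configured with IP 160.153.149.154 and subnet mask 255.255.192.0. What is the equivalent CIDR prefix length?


Binary: 11111111.11111111.11000000.00000000
Count leading 1s
Prefix: /18


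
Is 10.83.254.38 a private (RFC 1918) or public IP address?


RFC 1918 private ranges:
  10.0.0.0/8 (10.0.0.0 - 10.255.255.255)
  172.16.0.0/12 (172.16.0.0 - 172.31.255.255)
  192.168.0.0/16 (192.168.0.0 - 192.168.255.255)
Private (in 10.0.0.0/8)


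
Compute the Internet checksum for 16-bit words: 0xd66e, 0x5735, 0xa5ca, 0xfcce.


Sum all words (with carry folding):
+ 0xd66e = 0xd66e
+ 0x5735 = 0x2da4
+ 0xa5ca = 0xd36e
+ 0xfcce = 0xd03d
One's complement: ~0xd03d
Checksum = 0x2fc2


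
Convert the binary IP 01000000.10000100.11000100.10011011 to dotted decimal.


01000000 = 64
10000100 = 132
11000100 = 196
10011011 = 155
IP: 64.132.196.155


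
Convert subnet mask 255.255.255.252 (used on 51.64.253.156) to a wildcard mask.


Subnet mask: 255.255.255.252
Wildcard = 255.255.255.255 - subnet mask
255 - 255 = 0
255 - 255 = 0
255 - 255 = 0
255 - 252 = 3
Wildcard: 0.0.0.3


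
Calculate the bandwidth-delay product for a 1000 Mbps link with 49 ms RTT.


BDP = bandwidth * RTT
= 1000 Mbps * 49 ms
= 1000 * 1e6 * 49 / 1000 bits
= 49000000 bits
= 6125000 bytes
= 5981.4453 KB
BDP = 49000000 bits (6125000 bytes)


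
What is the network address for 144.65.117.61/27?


IP:   10010000.01000001.01110101.00111101
Mask: 11111111.11111111.11111111.11100000
AND operation:
Net:  10010000.01000001.01110101.00100000
Network: 144.65.117.32/27


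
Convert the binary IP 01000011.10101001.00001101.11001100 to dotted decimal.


01000011 = 67
10101001 = 169
00001101 = 13
11001100 = 204
IP: 67.169.13.204


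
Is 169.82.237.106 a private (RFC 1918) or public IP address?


RFC 1918 private ranges:
  10.0.0.0/8 (10.0.0.0 - 10.255.255.255)
  172.16.0.0/12 (172.16.0.0 - 172.31.255.255)
  192.168.0.0/16 (192.168.0.0 - 192.168.255.255)
Public (not in any RFC 1918 range)


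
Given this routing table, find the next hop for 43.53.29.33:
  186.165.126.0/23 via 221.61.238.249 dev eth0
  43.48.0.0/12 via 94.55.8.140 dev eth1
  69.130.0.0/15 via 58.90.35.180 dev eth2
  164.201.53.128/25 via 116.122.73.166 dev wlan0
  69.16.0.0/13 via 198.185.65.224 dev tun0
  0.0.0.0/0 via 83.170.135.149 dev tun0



Longest prefix match for 43.53.29.33:
  /23 186.165.126.0: no
  /12 43.48.0.0: MATCH
  /15 69.130.0.0: no
  /25 164.201.53.128: no
  /13 69.16.0.0: no
  /0 0.0.0.0: MATCH
Selected: next-hop 94.55.8.140 via eth1 (matched /12)


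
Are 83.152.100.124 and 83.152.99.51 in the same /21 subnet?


Mask: 255.255.248.0
83.152.100.124 AND mask = 83.152.96.0
83.152.99.51 AND mask = 83.152.96.0
Yes, same subnet (83.152.96.0)


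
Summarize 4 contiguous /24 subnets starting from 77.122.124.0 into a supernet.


Original prefix: /24
Number of subnets: 4 = 2^2
New prefix = 24 - 2 = 22
Supernet: 77.122.124.0/22


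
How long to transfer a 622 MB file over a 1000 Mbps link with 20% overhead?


Effective throughput = 1000 * (1 - 20/100) = 800 Mbps
File size in Mb = 622 * 8 = 4976 Mb
Time = 4976 / 800
Time = 6.22 seconds


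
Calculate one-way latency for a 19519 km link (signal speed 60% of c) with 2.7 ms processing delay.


Speed = 0.6 * 3e5 km/s = 180000 km/s
Propagation delay = 19519 / 180000 = 0.1084 s = 108.4389 ms
Processing delay = 2.7 ms
Total one-way latency = 111.1389 ms


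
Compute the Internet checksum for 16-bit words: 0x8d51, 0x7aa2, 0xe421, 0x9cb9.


Sum all words (with carry folding):
+ 0x8d51 = 0x8d51
+ 0x7aa2 = 0x07f4
+ 0xe421 = 0xec15
+ 0x9cb9 = 0x88cf
One's complement: ~0x88cf
Checksum = 0x7730


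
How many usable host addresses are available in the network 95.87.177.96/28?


Host bits = 32 - 28 = 4
Total addresses = 2^4 = 16
Usable = total - 2 (network and broadcast)
Usable hosts: 14


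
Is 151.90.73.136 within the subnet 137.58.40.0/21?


Subnet network: 137.58.40.0
Test IP AND mask: 151.90.72.0
No, 151.90.73.136 is not in 137.58.40.0/21


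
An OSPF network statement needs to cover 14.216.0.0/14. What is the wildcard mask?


Subnet mask: 255.252.0.0
Wildcard = 255.255.255.255 - subnet mask
255 - 255 = 0
255 - 252 = 3
255 - 0 = 255
255 - 0 = 255
Wildcard: 0.3.255.255


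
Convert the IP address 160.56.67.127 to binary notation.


160 = 10100000
56 = 00111000
67 = 01000011
127 = 01111111
Binary: 10100000.00111000.01000011.01111111


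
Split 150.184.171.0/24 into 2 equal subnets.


New prefix = 24 + 1 = 25
Each subnet has 128 addresses
  150.184.171.0/25
  150.184.171.128/25
Subnets: 150.184.171.0/25, 150.184.171.128/25


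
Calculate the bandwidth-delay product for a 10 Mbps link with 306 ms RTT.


BDP = bandwidth * RTT
= 10 Mbps * 306 ms
= 10 * 1e6 * 306 / 1000 bits
= 3060000 bits
= 382500 bytes
= 373.5352 KB
BDP = 3060000 bits (382500 bytes)


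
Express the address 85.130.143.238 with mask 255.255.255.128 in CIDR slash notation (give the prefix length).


Binary: 11111111.11111111.11111111.10000000
Count leading 1s
Prefix: /25


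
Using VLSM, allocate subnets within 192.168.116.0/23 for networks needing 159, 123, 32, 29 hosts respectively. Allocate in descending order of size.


159 hosts -> /24 (254 usable): 192.168.116.0/24
123 hosts -> /25 (126 usable): 192.168.117.0/25
32 hosts -> /26 (62 usable): 192.168.117.128/26
29 hosts -> /27 (30 usable): 192.168.117.192/27
Allocation: 192.168.116.0/24 (159 hosts, 254 usable); 192.168.117.0/25 (123 hosts, 126 usable); 192.168.117.128/26 (32 hosts, 62 usable); 192.168.117.192/27 (29 hosts, 30 usable)


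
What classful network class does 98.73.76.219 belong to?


First octet: 98
Binary: 01100010
0xxxxxxx -> Class A (1-126)
Class A, default mask 255.0.0.0 (/8)


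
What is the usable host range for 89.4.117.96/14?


Network: 89.4.0.0
Broadcast: 89.7.255.255
First usable = network + 1
Last usable = broadcast - 1
Range: 89.4.0.1 to 89.7.255.254


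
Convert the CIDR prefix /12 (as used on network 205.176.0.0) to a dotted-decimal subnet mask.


/12 means 12 network bits, 20 host bits
Binary: 11111111111100000000000000000000
Mask: 255.240.0.0


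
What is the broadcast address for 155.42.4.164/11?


Network: 155.32.0.0/11
Host bits = 21
Set all host bits to 1:
Broadcast: 155.63.255.255


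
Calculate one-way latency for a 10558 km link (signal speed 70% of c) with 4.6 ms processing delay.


Speed = 0.7 * 3e5 km/s = 210000 km/s
Propagation delay = 10558 / 210000 = 0.0503 s = 50.2762 ms
Processing delay = 4.6 ms
Total one-way latency = 54.8762 ms


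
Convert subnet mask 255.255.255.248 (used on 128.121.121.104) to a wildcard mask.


Subnet mask: 255.255.255.248
Wildcard = 255.255.255.255 - subnet mask
255 - 255 = 0
255 - 255 = 0
255 - 255 = 0
255 - 248 = 7
Wildcard: 0.0.0.7


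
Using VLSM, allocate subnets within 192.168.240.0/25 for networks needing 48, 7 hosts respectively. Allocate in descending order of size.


48 hosts -> /26 (62 usable): 192.168.240.0/26
7 hosts -> /28 (14 usable): 192.168.240.64/28
Allocation: 192.168.240.0/26 (48 hosts, 62 usable); 192.168.240.64/28 (7 hosts, 14 usable)


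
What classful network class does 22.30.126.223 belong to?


First octet: 22
Binary: 00010110
0xxxxxxx -> Class A (1-126)
Class A, default mask 255.0.0.0 (/8)


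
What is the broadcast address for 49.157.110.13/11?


Network: 49.128.0.0/11
Host bits = 21
Set all host bits to 1:
Broadcast: 49.159.255.255


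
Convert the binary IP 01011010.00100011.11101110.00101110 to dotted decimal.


01011010 = 90
00100011 = 35
11101110 = 238
00101110 = 46
IP: 90.35.238.46


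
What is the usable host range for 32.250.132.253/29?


Network: 32.250.132.248
Broadcast: 32.250.132.255
First usable = network + 1
Last usable = broadcast - 1
Range: 32.250.132.249 to 32.250.132.254


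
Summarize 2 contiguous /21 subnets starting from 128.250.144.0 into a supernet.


Original prefix: /21
Number of subnets: 2 = 2^1
New prefix = 21 - 1 = 20
Supernet: 128.250.144.0/20


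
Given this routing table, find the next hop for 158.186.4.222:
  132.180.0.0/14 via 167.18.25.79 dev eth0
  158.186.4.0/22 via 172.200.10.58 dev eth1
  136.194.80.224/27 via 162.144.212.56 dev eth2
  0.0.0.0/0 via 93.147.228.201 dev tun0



Longest prefix match for 158.186.4.222:
  /14 132.180.0.0: no
  /22 158.186.4.0: MATCH
  /27 136.194.80.224: no
  /0 0.0.0.0: MATCH
Selected: next-hop 172.200.10.58 via eth1 (matched /22)


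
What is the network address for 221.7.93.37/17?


IP:   11011101.00000111.01011101.00100101
Mask: 11111111.11111111.10000000.00000000
AND operation:
Net:  11011101.00000111.00000000.00000000
Network: 221.7.0.0/17


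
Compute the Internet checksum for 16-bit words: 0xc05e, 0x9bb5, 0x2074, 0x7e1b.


Sum all words (with carry folding):
+ 0xc05e = 0xc05e
+ 0x9bb5 = 0x5c14
+ 0x2074 = 0x7c88
+ 0x7e1b = 0xfaa3
One's complement: ~0xfaa3
Checksum = 0x055c


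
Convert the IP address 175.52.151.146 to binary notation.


175 = 10101111
52 = 00110100
151 = 10010111
146 = 10010010
Binary: 10101111.00110100.10010111.10010010


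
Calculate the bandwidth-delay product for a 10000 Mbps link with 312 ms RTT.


BDP = bandwidth * RTT
= 10000 Mbps * 312 ms
= 10000 * 1e6 * 312 / 1000 bits
= 3120000000 bits
= 390000000 bytes
= 380859.375 KB
BDP = 3120000000 bits (390000000 bytes)


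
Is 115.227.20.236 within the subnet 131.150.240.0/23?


Subnet network: 131.150.240.0
Test IP AND mask: 115.227.20.0
No, 115.227.20.236 is not in 131.150.240.0/23


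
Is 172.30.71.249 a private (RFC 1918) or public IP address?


RFC 1918 private ranges:
  10.0.0.0/8 (10.0.0.0 - 10.255.255.255)
  172.16.0.0/12 (172.16.0.0 - 172.31.255.255)
  192.168.0.0/16 (192.168.0.0 - 192.168.255.255)
Private (in 172.16.0.0/12)


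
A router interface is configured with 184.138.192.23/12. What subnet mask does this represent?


/12 means 12 network bits, 20 host bits
Binary: 11111111111100000000000000000000
Mask: 255.240.0.0


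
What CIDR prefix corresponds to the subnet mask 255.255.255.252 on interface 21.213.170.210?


Binary: 11111111.11111111.11111111.11111100
Count leading 1s
Prefix: /30


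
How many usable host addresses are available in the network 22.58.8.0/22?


Host bits = 32 - 22 = 10
Total addresses = 2^10 = 1024
Usable = total - 2 (network and broadcast)
Usable hosts: 1022


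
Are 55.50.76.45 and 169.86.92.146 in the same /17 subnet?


Mask: 255.255.128.0
55.50.76.45 AND mask = 55.50.0.0
169.86.92.146 AND mask = 169.86.0.0
No, different subnets (55.50.0.0 vs 169.86.0.0)


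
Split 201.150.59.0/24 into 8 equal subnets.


New prefix = 24 + 3 = 27
Each subnet has 32 addresses
  201.150.59.0/27
  201.150.59.32/27
  201.150.59.64/27
  201.150.59.96/27
  201.150.59.128/27
  201.150.59.160/27
  201.150.59.192/27
  201.150.59.224/27
Subnets: 201.150.59.0/27, 201.150.59.32/27, 201.150.59.64/27, 201.150.59.96/27, 201.150.59.128/27, 201.150.59.160/27, 201.150.59.192/27, 201.150.59.224/27


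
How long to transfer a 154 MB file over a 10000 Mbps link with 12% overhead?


Effective throughput = 10000 * (1 - 12/100) = 8800 Mbps
File size in Mb = 154 * 8 = 1232 Mb
Time = 1232 / 8800
Time = 0.14 seconds
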